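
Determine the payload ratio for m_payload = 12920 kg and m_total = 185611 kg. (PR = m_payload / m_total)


PR = 12920 / 185611 = 0.0696

0.0696


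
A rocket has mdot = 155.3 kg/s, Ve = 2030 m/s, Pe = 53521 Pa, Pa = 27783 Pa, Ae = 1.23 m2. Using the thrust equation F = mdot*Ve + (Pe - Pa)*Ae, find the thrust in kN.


F = 155.3 * 2030 + (53521 - 27783) * 1.23 = 346917.0 N = 346.9 kN

346.9 kN


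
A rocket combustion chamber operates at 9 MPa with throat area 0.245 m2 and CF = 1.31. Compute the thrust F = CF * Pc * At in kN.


F = 1.31 * 9e6 * 0.245 = 2.8886e+06 N = 2888.6 kN

2888.6 kN


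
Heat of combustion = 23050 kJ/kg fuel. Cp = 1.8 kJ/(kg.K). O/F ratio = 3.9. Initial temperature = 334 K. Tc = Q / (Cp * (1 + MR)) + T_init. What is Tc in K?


Tc = 23050 / (1.8 * (1 + 3.9)) + 334 = 2947 K

2947 K


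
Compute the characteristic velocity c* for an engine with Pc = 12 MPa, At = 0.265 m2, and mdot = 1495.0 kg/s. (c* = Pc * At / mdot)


c* = 12e6 * 0.265 / 1495.0 = 2127 m/s

2127 m/s


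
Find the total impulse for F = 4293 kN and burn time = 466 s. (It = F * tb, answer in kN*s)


It = 4293 * 466 = 2000538 kN*s

2000538 kN*s


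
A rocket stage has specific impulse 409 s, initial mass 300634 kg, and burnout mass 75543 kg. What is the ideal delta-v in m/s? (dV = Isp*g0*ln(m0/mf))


Ve = 409 * 9.81 = 4012.29 m/s
dV = 4012.29 * ln(300634/75543) = 5542 m/s

5542 m/s


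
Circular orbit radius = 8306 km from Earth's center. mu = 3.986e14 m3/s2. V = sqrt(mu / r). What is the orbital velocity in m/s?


V = sqrt(3.986e14 / 8306000) = 6927 m/s

6927 m/s


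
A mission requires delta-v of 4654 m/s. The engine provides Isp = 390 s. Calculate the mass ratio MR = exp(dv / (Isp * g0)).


Ve = 390 * 9.81 = 3825.9 m/s
MR = exp(4654 / 3825.9) = 3.375

3.375


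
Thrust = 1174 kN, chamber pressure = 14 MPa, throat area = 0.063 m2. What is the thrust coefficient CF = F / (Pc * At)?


CF = 1174000 / (14e6 * 0.063) = 1.33

1.33


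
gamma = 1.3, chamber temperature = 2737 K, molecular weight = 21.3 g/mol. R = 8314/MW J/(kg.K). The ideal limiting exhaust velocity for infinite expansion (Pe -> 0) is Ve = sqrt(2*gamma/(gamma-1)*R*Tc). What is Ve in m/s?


R = 8314 / 21.3 = 390.33 J/(kg.K)
Ve = sqrt(2 * 1.3 / (1.3 - 1) * 390.33 * 2737) = 3043 m/s

3043 m/s


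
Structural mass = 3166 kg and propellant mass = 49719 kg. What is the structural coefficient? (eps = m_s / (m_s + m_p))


eps = 3166 / (3166 + 49719) = 0.0599

0.0599


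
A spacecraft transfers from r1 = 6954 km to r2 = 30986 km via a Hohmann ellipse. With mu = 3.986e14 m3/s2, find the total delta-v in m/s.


V1 = sqrt(mu/r1) = 7570.97 m/s
dV1 = V1*(sqrt(2*r2/(r1+r2)) - 1) = 2105.13 m/s
V2 = sqrt(mu/r2) = 3586.62 m/s
dV2 = V2*(1 - sqrt(2*r1/(r1+r2))) = 1415.08 m/s
Total dV = 3520 m/s

3520 m/s


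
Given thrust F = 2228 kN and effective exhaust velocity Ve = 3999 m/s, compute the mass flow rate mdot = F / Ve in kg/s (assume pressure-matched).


mdot = F / Ve = 2228000 / 3999 = 557.1 kg/s

557.1 kg/s


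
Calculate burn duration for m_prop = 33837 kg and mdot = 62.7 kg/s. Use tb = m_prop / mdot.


tb = 33837 / 62.7 = 539.7 s

539.7 s


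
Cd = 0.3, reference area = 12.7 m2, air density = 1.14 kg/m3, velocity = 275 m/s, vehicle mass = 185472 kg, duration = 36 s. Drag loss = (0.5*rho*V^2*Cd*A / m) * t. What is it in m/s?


D = 0.5 * 1.14 * 275^2 * 0.3 * 12.7 = 164234.81 N
a = 164234.81 / 185472 = 0.8855 m/s2
dV = 0.8855 * 36 = 31.9 m/s

31.9 m/s


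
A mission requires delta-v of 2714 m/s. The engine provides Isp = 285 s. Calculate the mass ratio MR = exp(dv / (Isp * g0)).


Ve = 285 * 9.81 = 2795.85 m/s
MR = exp(2714 / 2795.85) = 2.64

2.64


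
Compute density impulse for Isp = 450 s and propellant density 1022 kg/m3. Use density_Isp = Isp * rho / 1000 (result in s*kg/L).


rho*Isp = 450 * 1022 / 1000 = 460 s*kg/L

460 s*kg/L


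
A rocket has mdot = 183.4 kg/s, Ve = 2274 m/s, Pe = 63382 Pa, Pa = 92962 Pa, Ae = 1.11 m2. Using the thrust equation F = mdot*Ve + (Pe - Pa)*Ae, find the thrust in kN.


F = 183.4 * 2274 + (63382 - 92962) * 1.11 = 384218.0 N = 384.2 kN

384.2 kN


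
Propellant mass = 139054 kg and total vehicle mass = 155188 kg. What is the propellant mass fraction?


PMF = 139054 / 155188 = 0.896

0.896


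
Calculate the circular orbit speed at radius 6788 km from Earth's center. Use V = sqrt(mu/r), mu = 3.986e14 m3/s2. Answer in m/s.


V = sqrt(3.986e14 / 6788000) = 7663 m/s

7663 m/s


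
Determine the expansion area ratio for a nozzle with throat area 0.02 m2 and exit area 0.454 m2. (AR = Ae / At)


AR = 0.454 / 0.02 = 22.7

22.7


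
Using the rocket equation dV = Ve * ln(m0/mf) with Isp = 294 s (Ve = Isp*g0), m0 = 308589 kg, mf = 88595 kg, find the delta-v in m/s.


Ve = 294 * 9.81 = 2884.14 m/s
dV = 2884.14 * ln(308589/88595) = 3599 m/s

3599 m/s


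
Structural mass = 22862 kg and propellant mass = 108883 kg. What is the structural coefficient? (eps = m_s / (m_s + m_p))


eps = 22862 / (22862 + 108883) = 0.1735

0.1735


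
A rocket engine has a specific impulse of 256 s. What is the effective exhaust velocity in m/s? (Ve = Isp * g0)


Ve = Isp * g0 = 256 * 9.81 = 2511.4 m/s

2511.4 m/s


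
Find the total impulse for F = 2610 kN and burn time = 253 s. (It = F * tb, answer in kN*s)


It = 2610 * 253 = 660330 kN*s

660330 kN*s


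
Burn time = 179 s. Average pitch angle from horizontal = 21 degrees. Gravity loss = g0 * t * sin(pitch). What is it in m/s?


GL = 9.81 * 179 * sin(21 deg) = 629 m/s

629 m/s


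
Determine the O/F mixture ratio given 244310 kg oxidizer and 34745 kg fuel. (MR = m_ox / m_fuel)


MR = 244310 / 34745 = 7.03

7.03


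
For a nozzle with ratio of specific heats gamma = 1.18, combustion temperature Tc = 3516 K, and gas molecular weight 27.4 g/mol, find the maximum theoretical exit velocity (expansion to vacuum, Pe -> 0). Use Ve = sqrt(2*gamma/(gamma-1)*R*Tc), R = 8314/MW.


R = 8314 / 27.4 = 303.43 J/(kg.K)
Ve = sqrt(2 * 1.18 / (1.18 - 1) * 303.43 * 3516) = 3740 m/s

3740 m/s


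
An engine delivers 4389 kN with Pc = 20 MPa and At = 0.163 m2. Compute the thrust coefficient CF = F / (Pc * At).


CF = 4389000 / (20e6 * 0.163) = 1.35

1.35


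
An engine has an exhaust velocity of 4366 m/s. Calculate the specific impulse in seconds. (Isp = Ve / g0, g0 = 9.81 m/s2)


Isp = Ve / g0 = 4366 / 9.81 = 445.1 s

445.1 s


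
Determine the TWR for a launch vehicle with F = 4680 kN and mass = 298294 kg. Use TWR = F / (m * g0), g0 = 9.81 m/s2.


TWR = 4680000 / (298294 * 9.81) = 1.6

1.6


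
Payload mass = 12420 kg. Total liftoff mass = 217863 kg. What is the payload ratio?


PR = 12420 / 217863 = 0.057

0.057


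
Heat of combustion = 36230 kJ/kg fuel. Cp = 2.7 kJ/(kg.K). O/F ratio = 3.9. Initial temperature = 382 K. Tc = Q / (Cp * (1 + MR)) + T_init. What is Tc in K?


Tc = 36230 / (2.7 * (1 + 3.9)) + 382 = 3120 K

3120 K


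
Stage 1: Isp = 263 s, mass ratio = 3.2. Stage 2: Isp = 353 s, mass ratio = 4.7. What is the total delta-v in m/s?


dV1 = 263 * 9.81 * ln(3.2) = 3001.0 m/s
dV2 = 353 * 9.81 * ln(4.7) = 5359.1 m/s
Total dV = 3001.0 + 5359.1 = 8360.1 m/s ~ 8360 m/s

8360 m/s


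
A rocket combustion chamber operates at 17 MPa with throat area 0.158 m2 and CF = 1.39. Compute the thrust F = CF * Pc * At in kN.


F = 1.39 * 17e6 * 0.158 = 3.7335e+06 N = 3733.5 kN

3733.5 kN


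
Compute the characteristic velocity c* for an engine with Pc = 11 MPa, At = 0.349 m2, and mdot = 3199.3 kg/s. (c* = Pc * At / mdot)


c* = 11e6 * 0.349 / 3199.3 = 1200 m/s

1200 m/s


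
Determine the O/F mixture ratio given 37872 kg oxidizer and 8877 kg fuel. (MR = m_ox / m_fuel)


MR = 37872 / 8877 = 4.27

4.27


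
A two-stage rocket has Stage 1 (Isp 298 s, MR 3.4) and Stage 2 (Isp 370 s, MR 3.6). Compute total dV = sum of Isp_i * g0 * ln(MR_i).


dV1 = 298 * 9.81 * ln(3.4) = 3577.6 m/s
dV2 = 370 * 9.81 * ln(3.6) = 4649.4 m/s
Total dV = 3577.6 + 4649.4 = 8227.0 m/s ~ 8227 m/s

8227 m/s


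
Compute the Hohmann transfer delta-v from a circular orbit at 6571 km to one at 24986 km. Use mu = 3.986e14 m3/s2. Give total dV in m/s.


V1 = sqrt(mu/r1) = 7788.48 m/s
dV1 = V1*(sqrt(2*r2/(r1+r2)) - 1) = 2012.47 m/s
V2 = sqrt(mu/r2) = 3994.11 m/s
dV2 = V2*(1 - sqrt(2*r1/(r1+r2))) = 1416.59 m/s
Total dV = 3429 m/s

3429 m/s


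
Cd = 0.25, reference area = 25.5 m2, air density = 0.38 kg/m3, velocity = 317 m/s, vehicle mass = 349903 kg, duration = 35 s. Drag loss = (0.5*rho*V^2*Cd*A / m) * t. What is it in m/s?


D = 0.5 * 0.38 * 317^2 * 0.25 * 25.5 = 121717.3 N
a = 121717.3 / 349903 = 0.3479 m/s2
dV = 0.3479 * 35 = 12.2 m/s

12.2 m/s


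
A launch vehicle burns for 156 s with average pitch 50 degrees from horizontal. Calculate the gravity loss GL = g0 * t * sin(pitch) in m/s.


GL = 9.81 * 156 * sin(50 deg) = 1172 m/s

1172 m/s


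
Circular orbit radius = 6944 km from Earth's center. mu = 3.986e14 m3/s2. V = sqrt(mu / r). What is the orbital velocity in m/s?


V = sqrt(3.986e14 / 6944000) = 7576 m/s

7576 m/s


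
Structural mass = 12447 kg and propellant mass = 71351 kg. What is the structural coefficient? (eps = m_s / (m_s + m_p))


eps = 12447 / (12447 + 71351) = 0.1485

0.1485


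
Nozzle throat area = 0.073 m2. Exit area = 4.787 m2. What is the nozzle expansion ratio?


AR = 4.787 / 0.073 = 65.6

65.6


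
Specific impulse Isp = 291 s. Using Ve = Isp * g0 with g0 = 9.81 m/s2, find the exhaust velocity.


Ve = Isp * g0 = 291 * 9.81 = 2854.7 m/s

2854.7 m/s


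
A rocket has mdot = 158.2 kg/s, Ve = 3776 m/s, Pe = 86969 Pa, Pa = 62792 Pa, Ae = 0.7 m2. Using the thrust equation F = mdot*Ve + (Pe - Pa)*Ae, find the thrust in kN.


F = 158.2 * 3776 + (86969 - 62792) * 0.7 = 614287.0 N = 614.3 kN

614.3 kN


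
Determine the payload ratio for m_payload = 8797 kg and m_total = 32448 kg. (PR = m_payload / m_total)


PR = 8797 / 32448 = 0.2711

0.2711


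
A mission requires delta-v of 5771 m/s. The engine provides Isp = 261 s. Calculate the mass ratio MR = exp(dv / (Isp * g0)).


Ve = 261 * 9.81 = 2560.41 m/s
MR = exp(5771 / 2560.41) = 9.525

9.525


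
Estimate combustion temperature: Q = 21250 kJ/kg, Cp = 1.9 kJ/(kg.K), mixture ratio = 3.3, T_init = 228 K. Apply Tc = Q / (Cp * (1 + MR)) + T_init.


Tc = 21250 / (1.9 * (1 + 3.3)) + 228 = 2829 K

2829 K


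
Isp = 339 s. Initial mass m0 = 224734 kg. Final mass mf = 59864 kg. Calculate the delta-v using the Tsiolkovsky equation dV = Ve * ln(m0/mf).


Ve = 339 * 9.81 = 3325.59 m/s
dV = 3325.59 * ln(224734/59864) = 4399 m/s

4399 m/s


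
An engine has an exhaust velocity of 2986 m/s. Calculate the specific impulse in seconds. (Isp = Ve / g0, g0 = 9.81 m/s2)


Isp = Ve / g0 = 2986 / 9.81 = 304.4 s

304.4 s


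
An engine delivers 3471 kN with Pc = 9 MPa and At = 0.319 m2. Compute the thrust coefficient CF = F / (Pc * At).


CF = 3471000 / (9e6 * 0.319) = 1.21

1.21


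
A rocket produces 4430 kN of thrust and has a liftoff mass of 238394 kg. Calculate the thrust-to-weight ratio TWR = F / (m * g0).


TWR = 4430000 / (238394 * 9.81) = 1.89

1.89


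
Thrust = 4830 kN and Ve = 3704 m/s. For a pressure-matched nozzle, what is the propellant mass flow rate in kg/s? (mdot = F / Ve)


mdot = F / Ve = 4830000 / 3704 = 1304.0 kg/s

1304.0 kg/s


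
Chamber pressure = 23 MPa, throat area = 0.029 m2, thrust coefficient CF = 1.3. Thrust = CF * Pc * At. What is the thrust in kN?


F = 1.3 * 23e6 * 0.029 = 867100.0 N = 867.1 kN

867.1 kN


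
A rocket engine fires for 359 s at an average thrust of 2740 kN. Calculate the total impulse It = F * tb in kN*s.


It = 2740 * 359 = 983660 kN*s

983660 kN*s


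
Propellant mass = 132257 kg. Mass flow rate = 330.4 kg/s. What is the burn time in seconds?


tb = 132257 / 330.4 = 400.3 s

400.3 s


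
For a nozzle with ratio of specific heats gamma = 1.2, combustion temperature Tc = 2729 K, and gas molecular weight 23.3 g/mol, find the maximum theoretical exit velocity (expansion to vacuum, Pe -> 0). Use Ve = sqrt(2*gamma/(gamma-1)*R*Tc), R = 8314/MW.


R = 8314 / 23.3 = 356.82 J/(kg.K)
Ve = sqrt(2 * 1.2 / (1.2 - 1) * 356.82 * 2729) = 3418 m/s

3418 m/s


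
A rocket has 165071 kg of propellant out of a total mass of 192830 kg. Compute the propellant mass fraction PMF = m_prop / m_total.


PMF = 165071 / 192830 = 0.856

0.856


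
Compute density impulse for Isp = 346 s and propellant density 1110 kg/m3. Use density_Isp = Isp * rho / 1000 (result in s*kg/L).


rho*Isp = 346 * 1110 / 1000 = 384 s*kg/L

384 s*kg/L


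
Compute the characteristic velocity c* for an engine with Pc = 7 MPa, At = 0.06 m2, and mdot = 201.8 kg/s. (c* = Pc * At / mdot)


c* = 7e6 * 0.06 / 201.8 = 2081 m/s

2081 m/s


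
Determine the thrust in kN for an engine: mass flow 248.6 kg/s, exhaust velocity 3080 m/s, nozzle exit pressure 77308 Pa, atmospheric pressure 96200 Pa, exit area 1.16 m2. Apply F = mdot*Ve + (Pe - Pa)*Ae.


F = 248.6 * 3080 + (77308 - 96200) * 1.16 = 743773.0 N = 743.8 kN

743.8 kN


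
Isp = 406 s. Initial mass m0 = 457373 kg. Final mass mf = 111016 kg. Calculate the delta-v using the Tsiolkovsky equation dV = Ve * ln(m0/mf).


Ve = 406 * 9.81 = 3982.86 m/s
dV = 3982.86 * ln(457373/111016) = 5639 m/s

5639 m/s


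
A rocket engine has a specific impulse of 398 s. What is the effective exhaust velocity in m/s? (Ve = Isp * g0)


Ve = Isp * g0 = 398 * 9.81 = 3904.4 m/s

3904.4 m/s


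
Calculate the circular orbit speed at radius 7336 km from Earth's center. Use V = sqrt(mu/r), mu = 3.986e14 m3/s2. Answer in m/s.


V = sqrt(3.986e14 / 7336000) = 7371 m/s

7371 m/s


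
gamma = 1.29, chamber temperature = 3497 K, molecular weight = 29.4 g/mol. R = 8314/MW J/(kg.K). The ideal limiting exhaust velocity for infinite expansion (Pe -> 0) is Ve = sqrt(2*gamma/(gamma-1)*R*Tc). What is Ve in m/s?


R = 8314 / 29.4 = 282.79 J/(kg.K)
Ve = sqrt(2 * 1.29 / (1.29 - 1) * 282.79 * 3497) = 2966 m/s

2966 m/s


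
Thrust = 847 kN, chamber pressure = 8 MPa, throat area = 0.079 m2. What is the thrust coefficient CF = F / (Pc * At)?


CF = 847000 / (8e6 * 0.079) = 1.34

1.34


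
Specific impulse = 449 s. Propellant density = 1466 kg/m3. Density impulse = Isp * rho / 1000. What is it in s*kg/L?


rho*Isp = 449 * 1466 / 1000 = 658 s*kg/L

658 s*kg/L


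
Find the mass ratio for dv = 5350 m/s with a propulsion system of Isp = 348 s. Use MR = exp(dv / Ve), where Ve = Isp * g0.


Ve = 348 * 9.81 = 3413.88 m/s
MR = exp(5350 / 3413.88) = 4.793

4.793


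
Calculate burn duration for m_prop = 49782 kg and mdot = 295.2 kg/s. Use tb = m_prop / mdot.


tb = 49782 / 295.2 = 168.6 s

168.6 s


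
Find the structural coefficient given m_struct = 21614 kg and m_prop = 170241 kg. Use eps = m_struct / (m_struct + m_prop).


eps = 21614 / (21614 + 170241) = 0.1127

0.1127


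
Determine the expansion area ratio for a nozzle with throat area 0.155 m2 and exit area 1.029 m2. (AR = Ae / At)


AR = 1.029 / 0.155 = 6.6

6.6


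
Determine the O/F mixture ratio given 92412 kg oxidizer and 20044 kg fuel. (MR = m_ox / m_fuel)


MR = 92412 / 20044 = 4.61

4.61


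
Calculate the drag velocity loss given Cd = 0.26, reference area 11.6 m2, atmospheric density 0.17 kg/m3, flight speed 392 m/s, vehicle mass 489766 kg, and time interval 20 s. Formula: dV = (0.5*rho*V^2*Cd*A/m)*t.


D = 0.5 * 0.17 * 392^2 * 0.26 * 11.6 = 39393.3 N
a = 39393.3 / 489766 = 0.0804 m/s2
dV = 0.0804 * 20 = 1.6 m/s

1.6 m/s


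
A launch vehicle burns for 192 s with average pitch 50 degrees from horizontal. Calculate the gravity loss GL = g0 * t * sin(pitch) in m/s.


GL = 9.81 * 192 * sin(50 deg) = 1443 m/s

1443 m/s


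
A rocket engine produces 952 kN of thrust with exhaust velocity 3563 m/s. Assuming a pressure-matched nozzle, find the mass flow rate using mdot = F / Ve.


mdot = F / Ve = 952000 / 3563 = 267.2 kg/s

267.2 kg/s


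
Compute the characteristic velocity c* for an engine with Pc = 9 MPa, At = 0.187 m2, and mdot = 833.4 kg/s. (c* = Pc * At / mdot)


c* = 9e6 * 0.187 / 833.4 = 2019 m/s

2019 m/s


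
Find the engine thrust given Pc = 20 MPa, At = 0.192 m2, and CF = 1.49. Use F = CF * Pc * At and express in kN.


F = 1.49 * 20e6 * 0.192 = 5.7216e+06 N = 5721.6 kN

5721.6 kN


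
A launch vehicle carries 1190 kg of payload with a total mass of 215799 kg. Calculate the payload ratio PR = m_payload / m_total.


PR = 1190 / 215799 = 0.0055

0.0055


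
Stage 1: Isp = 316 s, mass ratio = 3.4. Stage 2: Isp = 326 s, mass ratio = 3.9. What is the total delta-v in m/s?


dV1 = 316 * 9.81 * ln(3.4) = 3793.7 m/s
dV2 = 326 * 9.81 * ln(3.9) = 4352.5 m/s
Total dV = 3793.7 + 4352.5 = 8146.2 m/s ~ 8146 m/s

8146 m/s


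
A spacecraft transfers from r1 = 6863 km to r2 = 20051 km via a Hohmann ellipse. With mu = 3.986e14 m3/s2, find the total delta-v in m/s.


V1 = sqrt(mu/r1) = 7620.99 m/s
dV1 = V1*(sqrt(2*r2/(r1+r2)) - 1) = 1681.63 m/s
V2 = sqrt(mu/r2) = 4458.62 m/s
dV2 = V2*(1 - sqrt(2*r1/(r1+r2))) = 1274.55 m/s
Total dV = 2956 m/s

2956 m/s


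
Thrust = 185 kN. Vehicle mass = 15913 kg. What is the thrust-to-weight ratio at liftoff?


TWR = 185000 / (15913 * 9.81) = 1.19

1.19


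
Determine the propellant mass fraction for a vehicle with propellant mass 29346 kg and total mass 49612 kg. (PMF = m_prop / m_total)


PMF = 29346 / 49612 = 0.592

0.592


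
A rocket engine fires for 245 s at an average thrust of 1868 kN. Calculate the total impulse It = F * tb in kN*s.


It = 1868 * 245 = 457660 kN*s

457660 kN*s


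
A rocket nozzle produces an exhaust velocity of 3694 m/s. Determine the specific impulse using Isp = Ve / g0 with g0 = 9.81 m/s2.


Isp = Ve / g0 = 3694 / 9.81 = 376.6 s

376.6 s


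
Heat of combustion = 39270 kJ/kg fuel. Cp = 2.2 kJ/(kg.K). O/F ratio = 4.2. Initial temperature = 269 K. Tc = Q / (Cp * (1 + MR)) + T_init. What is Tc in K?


Tc = 39270 / (2.2 * (1 + 4.2)) + 269 = 3702 K

3702 K


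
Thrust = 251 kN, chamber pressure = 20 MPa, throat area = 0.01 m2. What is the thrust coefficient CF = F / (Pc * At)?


CF = 251000 / (20e6 * 0.01) = 1.25

1.25


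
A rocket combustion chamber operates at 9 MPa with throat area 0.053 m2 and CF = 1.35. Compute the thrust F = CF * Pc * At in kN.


F = 1.35 * 9e6 * 0.053 = 643950.0 N = 644.0 kN

644.0 kN


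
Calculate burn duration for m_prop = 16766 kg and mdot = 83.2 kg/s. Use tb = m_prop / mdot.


tb = 16766 / 83.2 = 201.5 s

201.5 s


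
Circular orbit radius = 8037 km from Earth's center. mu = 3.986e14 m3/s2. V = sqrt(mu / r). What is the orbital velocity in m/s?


V = sqrt(3.986e14 / 8037000) = 7042 m/s

7042 m/s


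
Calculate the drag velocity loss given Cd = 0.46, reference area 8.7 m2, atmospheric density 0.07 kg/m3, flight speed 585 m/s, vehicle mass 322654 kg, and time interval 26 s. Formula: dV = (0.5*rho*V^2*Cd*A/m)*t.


D = 0.5 * 0.07 * 585^2 * 0.46 * 8.7 = 47935.46 N
a = 47935.46 / 322654 = 0.1486 m/s2
dV = 0.1486 * 26 = 3.9 m/s

3.9 m/s


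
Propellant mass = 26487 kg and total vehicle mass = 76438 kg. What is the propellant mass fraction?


PMF = 26487 / 76438 = 0.347

0.347


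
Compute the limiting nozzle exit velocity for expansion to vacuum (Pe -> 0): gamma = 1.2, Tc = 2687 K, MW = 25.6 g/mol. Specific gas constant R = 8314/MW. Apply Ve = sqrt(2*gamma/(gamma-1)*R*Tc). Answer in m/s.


R = 8314 / 25.6 = 324.77 J/(kg.K)
Ve = sqrt(2 * 1.2 / (1.2 - 1) * 324.77 * 2687) = 3236 m/s

3236 m/s


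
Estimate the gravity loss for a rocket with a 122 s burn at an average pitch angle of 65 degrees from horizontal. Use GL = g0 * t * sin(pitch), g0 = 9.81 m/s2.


GL = 9.81 * 122 * sin(65 deg) = 1085 m/s

1085 m/s


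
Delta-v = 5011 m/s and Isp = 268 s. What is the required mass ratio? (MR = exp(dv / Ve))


Ve = 268 * 9.81 = 2629.08 m/s
MR = exp(5011 / 2629.08) = 6.726

6.726


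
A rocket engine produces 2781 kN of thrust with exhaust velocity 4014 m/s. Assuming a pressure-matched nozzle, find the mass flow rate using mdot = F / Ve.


mdot = F / Ve = 2781000 / 4014 = 692.8 kg/s

692.8 kg/s


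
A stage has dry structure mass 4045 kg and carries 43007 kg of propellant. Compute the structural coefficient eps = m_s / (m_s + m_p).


eps = 4045 / (4045 + 43007) = 0.086

0.086


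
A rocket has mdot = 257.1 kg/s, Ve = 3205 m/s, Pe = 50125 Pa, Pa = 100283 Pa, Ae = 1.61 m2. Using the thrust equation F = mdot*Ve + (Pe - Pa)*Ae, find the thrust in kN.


F = 257.1 * 3205 + (50125 - 100283) * 1.61 = 743251.0 N = 743.3 kN

743.3 kN


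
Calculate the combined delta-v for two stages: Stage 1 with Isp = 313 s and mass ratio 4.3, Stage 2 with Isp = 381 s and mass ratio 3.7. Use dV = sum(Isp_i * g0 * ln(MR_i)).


dV1 = 313 * 9.81 * ln(4.3) = 4478.7 m/s
dV2 = 381 * 9.81 * ln(3.7) = 4890.0 m/s
Total dV = 4478.7 + 4890.0 = 9368.7 m/s ~ 9369 m/s

9369 m/s


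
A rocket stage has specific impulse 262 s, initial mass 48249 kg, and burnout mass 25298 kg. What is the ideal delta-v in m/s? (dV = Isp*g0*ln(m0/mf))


Ve = 262 * 9.81 = 2570.22 m/s
dV = 2570.22 * ln(48249/25298) = 1659 m/s

1659 m/s


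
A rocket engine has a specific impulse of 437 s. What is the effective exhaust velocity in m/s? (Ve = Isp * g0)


Ve = Isp * g0 = 437 * 9.81 = 4287.0 m/s

4287.0 m/s


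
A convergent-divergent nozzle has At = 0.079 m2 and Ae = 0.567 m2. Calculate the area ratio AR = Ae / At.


AR = 0.567 / 0.079 = 7.2

7.2


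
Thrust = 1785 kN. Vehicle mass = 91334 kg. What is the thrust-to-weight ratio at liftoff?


TWR = 1785000 / (91334 * 9.81) = 1.99

1.99


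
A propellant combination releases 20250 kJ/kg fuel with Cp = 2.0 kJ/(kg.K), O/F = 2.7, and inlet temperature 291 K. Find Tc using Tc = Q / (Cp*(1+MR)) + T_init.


Tc = 20250 / (2.0 * (1 + 2.7)) + 291 = 3027 K

3027 K


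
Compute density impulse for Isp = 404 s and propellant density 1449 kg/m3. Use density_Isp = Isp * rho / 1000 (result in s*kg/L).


rho*Isp = 404 * 1449 / 1000 = 585 s*kg/L

585 s*kg/L


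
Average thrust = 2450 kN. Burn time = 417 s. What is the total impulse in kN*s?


It = 2450 * 417 = 1021650 kN*s

1021650 kN*s


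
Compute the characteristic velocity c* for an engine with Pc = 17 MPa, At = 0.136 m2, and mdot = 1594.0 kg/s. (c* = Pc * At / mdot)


c* = 17e6 * 0.136 / 1594.0 = 1450 m/s

1450 m/s


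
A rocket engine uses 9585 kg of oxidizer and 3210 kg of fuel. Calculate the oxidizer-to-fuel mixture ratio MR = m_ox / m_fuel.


MR = 9585 / 3210 = 2.99

2.99


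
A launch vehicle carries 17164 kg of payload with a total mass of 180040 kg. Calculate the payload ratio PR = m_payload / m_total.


PR = 17164 / 180040 = 0.0953

0.0953


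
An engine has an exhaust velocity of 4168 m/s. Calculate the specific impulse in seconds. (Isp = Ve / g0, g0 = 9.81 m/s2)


Isp = Ve / g0 = 4168 / 9.81 = 424.9 s

424.9 s


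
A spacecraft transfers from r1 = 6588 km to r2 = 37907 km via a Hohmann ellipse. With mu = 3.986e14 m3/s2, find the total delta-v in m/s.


V1 = sqrt(mu/r1) = 7778.43 m/s
dV1 = V1*(sqrt(2*r2/(r1+r2)) - 1) = 2374.96 m/s
V2 = sqrt(mu/r2) = 3242.72 m/s
dV2 = V2*(1 - sqrt(2*r1/(r1+r2))) = 1478.12 m/s
Total dV = 3853 m/s

3853 m/s


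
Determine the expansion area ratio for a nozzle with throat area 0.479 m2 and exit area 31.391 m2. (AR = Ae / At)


AR = 31.391 / 0.479 = 65.5

65.5


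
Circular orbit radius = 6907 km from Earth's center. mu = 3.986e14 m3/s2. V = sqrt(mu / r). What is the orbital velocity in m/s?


V = sqrt(3.986e14 / 6907000) = 7597 m/s

7597 m/s


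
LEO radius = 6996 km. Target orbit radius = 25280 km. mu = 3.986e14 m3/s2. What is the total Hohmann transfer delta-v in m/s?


V1 = sqrt(mu/r1) = 7548.21 m/s
dV1 = V1*(sqrt(2*r2/(r1+r2)) - 1) = 1899.09 m/s
V2 = sqrt(mu/r2) = 3970.82 m/s
dV2 = V2*(1 - sqrt(2*r1/(r1+r2))) = 1356.37 m/s
Total dV = 3255 m/s

3255 m/s


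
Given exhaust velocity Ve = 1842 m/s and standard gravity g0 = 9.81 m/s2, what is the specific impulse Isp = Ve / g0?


Isp = Ve / g0 = 1842 / 9.81 = 187.8 s

187.8 s


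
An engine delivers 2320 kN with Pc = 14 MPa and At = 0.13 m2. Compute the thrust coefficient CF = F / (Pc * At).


CF = 2320000 / (14e6 * 0.13) = 1.27

1.27


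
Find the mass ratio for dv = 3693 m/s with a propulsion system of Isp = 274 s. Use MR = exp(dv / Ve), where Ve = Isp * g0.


Ve = 274 * 9.81 = 2687.94 m/s
MR = exp(3693 / 2687.94) = 3.951

3.951


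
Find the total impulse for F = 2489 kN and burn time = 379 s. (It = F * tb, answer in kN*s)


It = 2489 * 379 = 943331 kN*s

943331 kN*s


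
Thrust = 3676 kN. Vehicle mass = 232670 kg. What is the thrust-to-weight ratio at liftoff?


TWR = 3676000 / (232670 * 9.81) = 1.61

1.61


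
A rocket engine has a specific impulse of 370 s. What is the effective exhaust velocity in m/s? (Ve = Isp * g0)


Ve = Isp * g0 = 370 * 9.81 = 3629.7 m/s

3629.7 m/s


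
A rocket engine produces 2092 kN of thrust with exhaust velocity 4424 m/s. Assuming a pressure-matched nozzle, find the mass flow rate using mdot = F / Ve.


mdot = F / Ve = 2092000 / 4424 = 472.9 kg/s

472.9 kg/s


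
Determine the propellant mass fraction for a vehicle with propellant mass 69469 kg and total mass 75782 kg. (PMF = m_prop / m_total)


PMF = 69469 / 75782 = 0.917

0.917


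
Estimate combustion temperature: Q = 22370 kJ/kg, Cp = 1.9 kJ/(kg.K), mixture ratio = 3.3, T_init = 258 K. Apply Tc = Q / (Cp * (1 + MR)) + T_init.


Tc = 22370 / (1.9 * (1 + 3.3)) + 258 = 2996 K

2996 K


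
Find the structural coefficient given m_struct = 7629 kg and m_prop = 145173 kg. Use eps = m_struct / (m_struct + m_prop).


eps = 7629 / (7629 + 145173) = 0.0499

0.0499


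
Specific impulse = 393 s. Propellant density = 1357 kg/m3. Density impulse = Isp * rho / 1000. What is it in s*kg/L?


rho*Isp = 393 * 1357 / 1000 = 533 s*kg/L

533 s*kg/L


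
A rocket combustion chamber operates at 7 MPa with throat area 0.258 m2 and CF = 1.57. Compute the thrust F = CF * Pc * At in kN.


F = 1.57 * 7e6 * 0.258 = 2.8354e+06 N = 2835.4 kN

2835.4 kN


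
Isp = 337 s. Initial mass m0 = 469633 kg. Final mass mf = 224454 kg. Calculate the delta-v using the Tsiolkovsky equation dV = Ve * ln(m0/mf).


Ve = 337 * 9.81 = 3305.97 m/s
dV = 3305.97 * ln(469633/224454) = 2441 m/s

2441 m/s


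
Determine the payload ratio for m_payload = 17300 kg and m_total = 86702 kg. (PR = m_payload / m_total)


PR = 17300 / 86702 = 0.1995

0.1995


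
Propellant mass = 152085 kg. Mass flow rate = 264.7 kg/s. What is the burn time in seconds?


tb = 152085 / 264.7 = 574.6 s

574.6 s


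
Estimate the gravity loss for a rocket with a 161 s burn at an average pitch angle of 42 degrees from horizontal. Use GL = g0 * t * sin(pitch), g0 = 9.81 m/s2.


GL = 9.81 * 161 * sin(42 deg) = 1057 m/s

1057 m/s


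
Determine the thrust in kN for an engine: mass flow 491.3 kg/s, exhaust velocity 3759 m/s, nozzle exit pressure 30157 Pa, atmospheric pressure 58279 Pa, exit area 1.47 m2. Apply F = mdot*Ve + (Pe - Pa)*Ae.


F = 491.3 * 3759 + (30157 - 58279) * 1.47 = 1.8055e+06 N = 1805.5 kN

1805.5 kN


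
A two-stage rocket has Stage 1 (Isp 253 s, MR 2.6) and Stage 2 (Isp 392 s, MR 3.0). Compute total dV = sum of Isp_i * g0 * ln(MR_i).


dV1 = 253 * 9.81 * ln(2.6) = 2371.5 m/s
dV2 = 392 * 9.81 * ln(3.0) = 4224.7 m/s
Total dV = 2371.5 + 4224.7 = 6596.2 m/s ~ 6596 m/s

6596 m/s


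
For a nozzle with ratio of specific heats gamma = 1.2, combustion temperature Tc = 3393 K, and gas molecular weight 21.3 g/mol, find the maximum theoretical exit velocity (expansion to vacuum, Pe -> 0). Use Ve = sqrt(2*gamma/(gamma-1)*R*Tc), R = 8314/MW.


R = 8314 / 21.3 = 390.33 J/(kg.K)
Ve = sqrt(2 * 1.2 / (1.2 - 1) * 390.33 * 3393) = 3987 m/s

3987 m/s


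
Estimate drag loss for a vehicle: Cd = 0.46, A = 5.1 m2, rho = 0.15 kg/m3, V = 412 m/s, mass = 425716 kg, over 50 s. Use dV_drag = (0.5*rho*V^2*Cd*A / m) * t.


D = 0.5 * 0.15 * 412^2 * 0.46 * 5.1 = 29866.46 N
a = 29866.46 / 425716 = 0.0702 m/s2
dV = 0.0702 * 50 = 3.5 m/s

3.5 m/s


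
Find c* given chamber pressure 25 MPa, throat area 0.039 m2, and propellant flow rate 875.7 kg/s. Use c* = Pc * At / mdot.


c* = 25e6 * 0.039 / 875.7 = 1113 m/s

1113 m/s


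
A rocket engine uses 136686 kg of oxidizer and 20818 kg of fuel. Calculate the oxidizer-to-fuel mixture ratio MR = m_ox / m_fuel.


MR = 136686 / 20818 = 6.57

6.57


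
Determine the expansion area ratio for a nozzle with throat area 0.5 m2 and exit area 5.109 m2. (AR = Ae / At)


AR = 5.109 / 0.5 = 10.2

10.2


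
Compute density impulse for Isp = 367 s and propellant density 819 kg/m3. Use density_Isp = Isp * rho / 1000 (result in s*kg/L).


rho*Isp = 367 * 819 / 1000 = 301 s*kg/L

301 s*kg/L


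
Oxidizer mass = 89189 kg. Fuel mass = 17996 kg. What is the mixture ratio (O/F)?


MR = 89189 / 17996 = 4.96

4.96


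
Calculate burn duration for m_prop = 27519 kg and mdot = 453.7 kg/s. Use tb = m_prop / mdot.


tb = 27519 / 453.7 = 60.7 s

60.7 s


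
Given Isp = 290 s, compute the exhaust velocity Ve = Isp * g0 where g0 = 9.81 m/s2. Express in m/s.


Ve = Isp * g0 = 290 * 9.81 = 2844.9 m/s

2844.9 m/s


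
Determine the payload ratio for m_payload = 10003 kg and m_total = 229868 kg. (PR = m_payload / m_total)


PR = 10003 / 229868 = 0.0435

0.0435


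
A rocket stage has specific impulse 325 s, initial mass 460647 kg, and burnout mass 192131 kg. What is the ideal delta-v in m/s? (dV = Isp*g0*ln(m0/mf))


Ve = 325 * 9.81 = 3188.25 m/s
dV = 3188.25 * ln(460647/192131) = 2788 m/s

2788 m/s


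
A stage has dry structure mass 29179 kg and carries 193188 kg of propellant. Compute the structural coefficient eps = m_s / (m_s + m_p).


eps = 29179 / (29179 + 193188) = 0.1312

0.1312


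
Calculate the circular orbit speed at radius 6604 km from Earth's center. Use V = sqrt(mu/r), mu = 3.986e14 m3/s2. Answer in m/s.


V = sqrt(3.986e14 / 6604000) = 7769 m/s

7769 m/s


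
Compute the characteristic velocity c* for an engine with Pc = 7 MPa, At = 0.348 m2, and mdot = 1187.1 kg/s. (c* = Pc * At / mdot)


c* = 7e6 * 0.348 / 1187.1 = 2052 m/s

2052 m/s


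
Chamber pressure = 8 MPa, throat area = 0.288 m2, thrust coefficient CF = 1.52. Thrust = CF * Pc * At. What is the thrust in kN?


F = 1.52 * 8e6 * 0.288 = 3.5021e+06 N = 3502.1 kN

3502.1 kN


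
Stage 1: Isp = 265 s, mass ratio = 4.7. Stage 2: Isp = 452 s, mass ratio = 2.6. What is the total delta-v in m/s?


dV1 = 265 * 9.81 * ln(4.7) = 4023.1 m/s
dV2 = 452 * 9.81 * ln(2.6) = 4236.9 m/s
Total dV = 4023.1 + 4236.9 = 8260.0 m/s ~ 8260 m/s

8260 m/s


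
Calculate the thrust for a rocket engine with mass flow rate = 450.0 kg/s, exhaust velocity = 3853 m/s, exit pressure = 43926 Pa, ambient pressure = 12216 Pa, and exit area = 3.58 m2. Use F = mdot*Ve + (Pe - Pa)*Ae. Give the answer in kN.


F = 450.0 * 3853 + (43926 - 12216) * 3.58 = 1.8474e+06 N = 1847.4 kN

1847.4 kN


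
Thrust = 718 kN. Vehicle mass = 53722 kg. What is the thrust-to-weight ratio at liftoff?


TWR = 718000 / (53722 * 9.81) = 1.36

1.36


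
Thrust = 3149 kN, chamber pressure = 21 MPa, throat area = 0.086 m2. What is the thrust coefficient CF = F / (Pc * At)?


CF = 3149000 / (21e6 * 0.086) = 1.74

1.74


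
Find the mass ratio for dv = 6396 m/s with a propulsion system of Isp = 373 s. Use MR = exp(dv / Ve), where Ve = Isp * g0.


Ve = 373 * 9.81 = 3659.13 m/s
MR = exp(6396 / 3659.13) = 5.743

5.743


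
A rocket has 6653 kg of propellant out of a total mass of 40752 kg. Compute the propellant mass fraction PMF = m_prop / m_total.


PMF = 6653 / 40752 = 0.163

0.163


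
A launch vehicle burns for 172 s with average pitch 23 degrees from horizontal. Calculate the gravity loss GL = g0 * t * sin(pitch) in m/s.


GL = 9.81 * 172 * sin(23 deg) = 659 m/s

659 m/s


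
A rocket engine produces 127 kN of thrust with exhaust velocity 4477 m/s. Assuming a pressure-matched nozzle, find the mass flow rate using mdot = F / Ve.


mdot = F / Ve = 127000 / 4477 = 28.4 kg/s

28.4 kg/s


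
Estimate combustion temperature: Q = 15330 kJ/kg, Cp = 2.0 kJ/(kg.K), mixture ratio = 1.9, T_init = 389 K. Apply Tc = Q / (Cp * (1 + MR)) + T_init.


Tc = 15330 / (2.0 * (1 + 1.9)) + 389 = 3032 K

3032 K


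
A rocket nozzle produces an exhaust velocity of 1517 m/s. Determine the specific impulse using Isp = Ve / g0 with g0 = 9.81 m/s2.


Isp = Ve / g0 = 1517 / 9.81 = 154.6 s

154.6 s


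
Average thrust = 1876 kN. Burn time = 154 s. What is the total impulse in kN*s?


It = 1876 * 154 = 288904 kN*s

288904 kN*s


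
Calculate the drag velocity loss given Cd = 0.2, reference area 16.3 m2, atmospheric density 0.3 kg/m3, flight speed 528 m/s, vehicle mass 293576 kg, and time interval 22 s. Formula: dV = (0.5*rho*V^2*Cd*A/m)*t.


D = 0.5 * 0.3 * 528^2 * 0.2 * 16.3 = 136325.38 N
a = 136325.38 / 293576 = 0.4644 m/s2
dV = 0.4644 * 22 = 10.2 m/s

10.2 m/s


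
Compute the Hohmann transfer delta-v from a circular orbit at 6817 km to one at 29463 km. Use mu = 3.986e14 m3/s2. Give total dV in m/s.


V1 = sqrt(mu/r1) = 7646.66 m/s
dV1 = V1*(sqrt(2*r2/(r1+r2)) - 1) = 2098.56 m/s
V2 = sqrt(mu/r2) = 3678.16 m/s
dV2 = V2*(1 - sqrt(2*r1/(r1+r2))) = 1423.36 m/s
Total dV = 3522 m/s

3522 m/s


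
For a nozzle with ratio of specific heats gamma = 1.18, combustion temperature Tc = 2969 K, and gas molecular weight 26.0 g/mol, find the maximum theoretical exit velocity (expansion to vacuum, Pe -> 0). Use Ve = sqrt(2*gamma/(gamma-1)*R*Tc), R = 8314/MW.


R = 8314 / 26.0 = 319.77 J/(kg.K)
Ve = sqrt(2 * 1.18 / (1.18 - 1) * 319.77 * 2969) = 3528 m/s

3528 m/s


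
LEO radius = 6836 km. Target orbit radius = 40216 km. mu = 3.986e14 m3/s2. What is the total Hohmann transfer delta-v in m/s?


V1 = sqrt(mu/r1) = 7636.03 m/s
dV1 = V1*(sqrt(2*r2/(r1+r2)) - 1) = 2347.7 m/s
V2 = sqrt(mu/r2) = 3148.25 m/s
dV2 = V2*(1 - sqrt(2*r1/(r1+r2))) = 1451.19 m/s
Total dV = 3799 m/s

3799 m/s


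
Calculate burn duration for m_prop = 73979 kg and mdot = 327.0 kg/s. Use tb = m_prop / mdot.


tb = 73979 / 327.0 = 226.2 s

226.2 s


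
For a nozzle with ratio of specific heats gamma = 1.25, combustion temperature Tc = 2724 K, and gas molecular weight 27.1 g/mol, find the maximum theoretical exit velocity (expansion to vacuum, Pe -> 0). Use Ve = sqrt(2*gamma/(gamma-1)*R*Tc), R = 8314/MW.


R = 8314 / 27.1 = 306.79 J/(kg.K)
Ve = sqrt(2 * 1.25 / (1.25 - 1) * 306.79 * 2724) = 2891 m/s

2891 m/s


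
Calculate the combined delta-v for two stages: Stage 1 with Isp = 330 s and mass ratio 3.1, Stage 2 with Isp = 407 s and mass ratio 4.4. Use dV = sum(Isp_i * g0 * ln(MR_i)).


dV1 = 330 * 9.81 * ln(3.1) = 3662.7 m/s
dV2 = 407 * 9.81 * ln(4.4) = 5915.6 m/s
Total dV = 3662.7 + 5915.6 = 9578.3 m/s ~ 9578 m/s

9578 m/s


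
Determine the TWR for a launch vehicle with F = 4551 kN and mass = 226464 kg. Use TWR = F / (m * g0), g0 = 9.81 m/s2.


TWR = 4551000 / (226464 * 9.81) = 2.05

2.05


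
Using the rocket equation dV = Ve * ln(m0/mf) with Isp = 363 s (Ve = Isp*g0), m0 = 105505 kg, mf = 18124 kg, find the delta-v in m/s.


Ve = 363 * 9.81 = 3561.03 m/s
dV = 3561.03 * ln(105505/18124) = 6273 m/s

6273 m/s


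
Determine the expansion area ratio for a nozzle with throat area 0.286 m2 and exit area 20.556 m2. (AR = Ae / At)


AR = 20.556 / 0.286 = 71.9

71.9


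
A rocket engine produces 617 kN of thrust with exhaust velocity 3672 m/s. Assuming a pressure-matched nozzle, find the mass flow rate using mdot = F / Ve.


mdot = F / Ve = 617000 / 3672 = 168.0 kg/s

168.0 kg/s


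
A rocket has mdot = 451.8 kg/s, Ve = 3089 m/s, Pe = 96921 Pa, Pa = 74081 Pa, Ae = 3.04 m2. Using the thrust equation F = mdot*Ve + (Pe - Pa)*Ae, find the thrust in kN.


F = 451.8 * 3089 + (96921 - 74081) * 3.04 = 1.4650e+06 N = 1465.0 kN

1465.0 kN


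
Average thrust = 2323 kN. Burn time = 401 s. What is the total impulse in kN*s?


It = 2323 * 401 = 931523 kN*s

931523 kN*s


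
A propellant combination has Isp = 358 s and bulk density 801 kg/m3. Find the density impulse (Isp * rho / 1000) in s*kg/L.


rho*Isp = 358 * 801 / 1000 = 287 s*kg/L

287 s*kg/L


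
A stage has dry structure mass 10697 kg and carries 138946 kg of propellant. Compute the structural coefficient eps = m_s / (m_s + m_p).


eps = 10697 / (10697 + 138946) = 0.0715

0.0715


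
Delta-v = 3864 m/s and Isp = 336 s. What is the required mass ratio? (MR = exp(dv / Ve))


Ve = 336 * 9.81 = 3296.16 m/s
MR = exp(3864 / 3296.16) = 3.229

3.229


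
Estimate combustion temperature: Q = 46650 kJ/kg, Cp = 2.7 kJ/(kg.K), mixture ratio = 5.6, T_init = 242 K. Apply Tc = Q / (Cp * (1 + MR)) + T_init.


Tc = 46650 / (2.7 * (1 + 5.6)) + 242 = 2860 K

2860 K


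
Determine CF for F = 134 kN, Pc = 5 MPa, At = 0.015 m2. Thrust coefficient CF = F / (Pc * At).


CF = 134000 / (5e6 * 0.015) = 1.79

1.79


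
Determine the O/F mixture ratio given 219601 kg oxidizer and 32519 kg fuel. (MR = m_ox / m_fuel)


MR = 219601 / 32519 = 6.75

6.75


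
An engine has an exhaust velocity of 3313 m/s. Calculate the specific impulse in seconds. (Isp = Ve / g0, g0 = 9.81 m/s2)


Isp = Ve / g0 = 3313 / 9.81 = 337.7 s

337.7 s


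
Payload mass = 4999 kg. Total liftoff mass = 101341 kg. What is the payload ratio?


PR = 4999 / 101341 = 0.0493

0.0493


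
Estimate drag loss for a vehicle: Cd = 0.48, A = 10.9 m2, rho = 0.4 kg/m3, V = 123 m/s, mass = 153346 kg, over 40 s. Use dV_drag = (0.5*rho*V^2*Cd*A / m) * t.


D = 0.5 * 0.4 * 123^2 * 0.48 * 10.9 = 15830.99 N
a = 15830.99 / 153346 = 0.1032 m/s2
dV = 0.1032 * 40 = 4.1 m/s

4.1 m/s


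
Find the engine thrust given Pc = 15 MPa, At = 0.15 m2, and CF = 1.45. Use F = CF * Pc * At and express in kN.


F = 1.45 * 15e6 * 0.15 = 3.2625e+06 N = 3262.5 kN

3262.5 kN


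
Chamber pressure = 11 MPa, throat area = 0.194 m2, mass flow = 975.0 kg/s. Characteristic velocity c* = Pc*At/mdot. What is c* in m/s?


c* = 11e6 * 0.194 / 975.0 = 2189 m/s

2189 m/s


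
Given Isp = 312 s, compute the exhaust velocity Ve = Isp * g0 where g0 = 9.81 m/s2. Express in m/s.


Ve = Isp * g0 = 312 * 9.81 = 3060.7 m/s

3060.7 m/s


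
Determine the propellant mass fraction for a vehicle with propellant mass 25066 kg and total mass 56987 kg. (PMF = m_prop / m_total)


PMF = 25066 / 56987 = 0.44

0.44


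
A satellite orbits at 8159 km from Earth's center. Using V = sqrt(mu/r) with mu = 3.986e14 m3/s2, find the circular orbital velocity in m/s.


V = sqrt(3.986e14 / 8159000) = 6990 m/s

6990 m/s


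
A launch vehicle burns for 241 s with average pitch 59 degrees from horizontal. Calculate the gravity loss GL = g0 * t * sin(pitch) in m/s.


GL = 9.81 * 241 * sin(59 deg) = 2027 m/s

2027 m/s


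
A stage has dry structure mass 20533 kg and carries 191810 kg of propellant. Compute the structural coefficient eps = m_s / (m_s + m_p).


eps = 20533 / (20533 + 191810) = 0.0967

0.0967


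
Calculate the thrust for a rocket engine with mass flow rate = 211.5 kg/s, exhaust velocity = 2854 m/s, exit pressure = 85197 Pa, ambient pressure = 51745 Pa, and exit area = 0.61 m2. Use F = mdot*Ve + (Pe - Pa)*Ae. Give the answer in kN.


F = 211.5 * 2854 + (85197 - 51745) * 0.61 = 624027.0 N = 624.0 kN

624.0 kN
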